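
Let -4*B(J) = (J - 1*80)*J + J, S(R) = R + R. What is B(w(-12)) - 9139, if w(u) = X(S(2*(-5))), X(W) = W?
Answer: -9634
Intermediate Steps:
S(R) = 2*R
w(u) = -20 (w(u) = 2*(2*(-5)) = 2*(-10) = -20)
B(J) = -J/4 - J*(-80 + J)/4 (B(J) = -((J - 1*80)*J + J)/4 = -((J - 80)*J + J)/4 = -((-80 + J)*J + J)/4 = -(J*(-80 + J) + J)/4 = -(J + J*(-80 + J))/4 = -J/4 - J*(-80 + J)/4)
B(w(-12)) - 9139 = (¼)*(-20)*(79 - 1*(-20)) - 9139 = (¼)*(-20)*(79 + 20) - 9139 = (¼)*(-20)*99 - 9139 = -495 - 9139 = -9634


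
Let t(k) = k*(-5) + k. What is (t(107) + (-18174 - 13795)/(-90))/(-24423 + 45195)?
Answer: -6551/1869480 ≈ -0.0035042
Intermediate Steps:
t(k) = -4*k (t(k) = -5*k + k = -4*k)
(t(107) + (-18174 - 13795)/(-90))/(-24423 + 45195) = (-4*107 + (-18174 - 13795)/(-90))/(-24423 + 45195) = (-428 - 31969*(-1/90))/20772 = (-428 + 31969/90)*(1/20772) = -6551/90*1/20772 = -6551/1869480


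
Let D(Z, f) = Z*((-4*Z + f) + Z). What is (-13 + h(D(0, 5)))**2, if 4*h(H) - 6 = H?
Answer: 529/4 ≈ 132.25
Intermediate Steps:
D(Z, f) = Z*(f - 3*Z) (D(Z, f) = Z*((f - 4*Z) + Z) = Z*(f - 3*Z))
h(H) = 3/2 + H/4
(-13 + h(D(0, 5)))**2 = (-13 + (3/2 + (0*(5 - 3*0))/4))**2 = (-13 + (3/2 + (0*(5 + 0))/4))**2 = (-13 + (3/2 + (0*5)/4))**2 = (-13 + (3/2 + (1/4)*0))**2 = (-13 + (3/2 + 0))**2 = (-13 + 3/2)**2 = (-23/2)**2 = 529/4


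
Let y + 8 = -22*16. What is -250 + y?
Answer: -610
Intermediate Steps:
y = -360 (y = -8 - 22*16 = -8 - 352 = -360)
-250 + y = -250 - 360 = -610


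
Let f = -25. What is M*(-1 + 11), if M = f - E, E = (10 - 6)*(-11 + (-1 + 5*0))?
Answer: 230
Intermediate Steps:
E = -48 (E = 4*(-11 + (-1 + 0)) = 4*(-11 - 1) = 4*(-12) = -48)
M = 23 (M = -25 - 1*(-48) = -25 + 48 = 23)
M*(-1 + 11) = 23*(-1 + 11) = 23*10 = 230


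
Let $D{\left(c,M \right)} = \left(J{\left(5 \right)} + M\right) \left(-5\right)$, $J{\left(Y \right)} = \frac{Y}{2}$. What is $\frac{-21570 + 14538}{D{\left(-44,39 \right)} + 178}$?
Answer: $\frac{14064}{59} \approx 238.37$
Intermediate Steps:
$J{\left(Y \right)} = \frac{Y}{2}$ ($J{\left(Y \right)} = Y \frac{1}{2} = \frac{Y}{2}$)
$D{\left(c,M \right)} = - \frac{25}{2} - 5 M$ ($D{\left(c,M \right)} = \left(\frac{1}{2} \cdot 5 + M\right) \left(-5\right) = \left(\frac{5}{2} + M\right) \left(-5\right) = - \frac{25}{2} - 5 M$)
$\frac{-21570 + 14538}{D{\left(-44,39 \right)} + 178} = \frac{-21570 + 14538}{\left(- \frac{25}{2} - 195\right) + 178} = - \frac{7032}{\left(- \frac{25}{2} - 195\right) + 178} = - \frac{7032}{- \frac{415}{2} + 178} = - \frac{7032}{- \frac{59}{2}} = \left(-7032\right) \left(- \frac{2}{59}\right) = \frac{14064}{59}$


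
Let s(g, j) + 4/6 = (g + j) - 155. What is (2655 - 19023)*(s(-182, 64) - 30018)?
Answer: 495814000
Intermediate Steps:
s(g, j) = -467/3 + g + j (s(g, j) = -⅔ + ((g + j) - 155) = -⅔ + (-155 + g + j) = -467/3 + g + j)
(2655 - 19023)*(s(-182, 64) - 30018) = (2655 - 19023)*((-467/3 - 182 + 64) - 30018) = -16368*(-821/3 - 30018) = -16368*(-90875/3) = 495814000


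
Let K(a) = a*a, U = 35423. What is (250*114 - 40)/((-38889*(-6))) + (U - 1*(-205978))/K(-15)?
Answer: 3129636913/2916675 ≈ 1073.0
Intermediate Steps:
K(a) = a**2
(250*114 - 40)/((-38889*(-6))) + (U - 1*(-205978))/K(-15) = (250*114 - 40)/((-38889*(-6))) + (35423 - 1*(-205978))/((-15)**2) = (28500 - 40)/233334 + (35423 + 205978)/225 = 28460*(1/233334) + 241401*(1/225) = 14230/116667 + 80467/75 = 3129636913/2916675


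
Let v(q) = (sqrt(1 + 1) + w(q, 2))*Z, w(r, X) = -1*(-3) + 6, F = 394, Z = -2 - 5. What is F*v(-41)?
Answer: -24822 - 2758*sqrt(2) ≈ -28722.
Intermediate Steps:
Z = -7
w(r, X) = 9 (w(r, X) = 3 + 6 = 9)
v(q) = -63 - 7*sqrt(2) (v(q) = (sqrt(1 + 1) + 9)*(-7) = (sqrt(2) + 9)*(-7) = (9 + sqrt(2))*(-7) = -63 - 7*sqrt(2))
F*v(-41) = 394*(-63 - 7*sqrt(2)) = -24822 - 2758*sqrt(2)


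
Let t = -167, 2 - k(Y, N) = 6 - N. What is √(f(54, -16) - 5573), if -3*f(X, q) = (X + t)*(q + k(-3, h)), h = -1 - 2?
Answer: I*√57954/3 ≈ 80.245*I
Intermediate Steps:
h = -3
k(Y, N) = -4 + N (k(Y, N) = 2 - (6 - N) = 2 + (-6 + N) = -4 + N)
f(X, q) = -(-167 + X)*(-7 + q)/3 (f(X, q) = -(X - 167)*(q + (-4 - 3))/3 = -(-167 + X)*(q - 7)/3 = -(-167 + X)*(-7 + q)/3)
√(f(54, -16) - 5573) = √((-1169/3 + (7/3)*54 + (167/3)*(-16) - ⅓*54*(-16)) - 5573) = √((-1169/3 + 126 - 2672/3 + 288) - 5573) = √(-2599/3 - 5573) = √(-19318/3) = I*√57954/3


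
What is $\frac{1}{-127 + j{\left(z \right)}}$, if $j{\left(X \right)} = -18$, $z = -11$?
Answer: $- \frac{1}{145} \approx -0.0068966$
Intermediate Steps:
$\frac{1}{-127 + j{\left(z \right)}} = \frac{1}{-127 - 18} = \frac{1}{-145} = - \frac{1}{145}$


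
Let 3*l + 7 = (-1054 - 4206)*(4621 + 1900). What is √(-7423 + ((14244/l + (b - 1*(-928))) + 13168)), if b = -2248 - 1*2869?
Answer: 4*√1412551560909715/3811163 ≈ 39.446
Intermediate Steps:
b = -5117 (b = -2248 - 2869 = -5117)
l = -11433489 (l = -7/3 + ((-1054 - 4206)*(4621 + 1900))/3 = -7/3 + (-5260*6521)/3 = -7/3 + (⅓)*(-34300460) = -7/3 - 34300460/3 = -11433489)
√(-7423 + ((14244/l + (b - 1*(-928))) + 13168)) = √(-7423 + ((14244/(-11433489) + (-5117 - 1*(-928))) + 13168)) = √(-7423 + ((14244*(-1/11433489) + (-5117 + 928)) + 13168)) = √(-7423 + ((-4748/3811163 - 4189) + 13168)) = √(-7423 + (-15964966555/3811163 + 13168)) = √(-7423 + 34220427829/3811163) = √(5930164880/3811163) = 4*√1412551560909715/3811163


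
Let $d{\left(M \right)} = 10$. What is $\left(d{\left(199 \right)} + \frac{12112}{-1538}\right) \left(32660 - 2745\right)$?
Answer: $\frac{48881110}{769} \approx 63565.0$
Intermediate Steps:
$\left(d{\left(199 \right)} + \frac{12112}{-1538}\right) \left(32660 - 2745\right) = \left(10 + \frac{12112}{-1538}\right) \left(32660 - 2745\right) = \left(10 + 12112 \left(- \frac{1}{1538}\right)\right) 29915 = \left(10 - \frac{6056}{769}\right) 29915 = \frac{1634}{769} \cdot 29915 = \frac{48881110}{769}$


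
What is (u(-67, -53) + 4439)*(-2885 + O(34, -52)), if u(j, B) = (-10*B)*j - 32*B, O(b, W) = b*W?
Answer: 136681875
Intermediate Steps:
O(b, W) = W*b
u(j, B) = -32*B - 10*B*j (u(j, B) = -10*B*j - 32*B = -32*B - 10*B*j)
(u(-67, -53) + 4439)*(-2885 + O(34, -52)) = (-2*(-53)*(16 + 5*(-67)) + 4439)*(-2885 - 52*34) = (-2*(-53)*(16 - 335) + 4439)*(-2885 - 1768) = (-2*(-53)*(-319) + 4439)*(-4653) = (-33814 + 4439)*(-4653) = -29375*(-4653) = 136681875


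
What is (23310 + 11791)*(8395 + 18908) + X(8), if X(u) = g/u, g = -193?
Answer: 7666900631/8 ≈ 9.5836e+8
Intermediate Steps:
X(u) = -193/u
(23310 + 11791)*(8395 + 18908) + X(8) = (23310 + 11791)*(8395 + 18908) - 193/8 = 35101*27303 - 193*1/8 = 958362603 - 193/8 = 7666900631/8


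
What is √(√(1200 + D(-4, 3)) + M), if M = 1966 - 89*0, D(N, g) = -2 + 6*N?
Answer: √(1966 + √1174) ≈ 44.724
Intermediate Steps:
M = 1966 (M = 1966 - 1*0 = 1966 + 0 = 1966)
√(√(1200 + D(-4, 3)) + M) = √(√(1200 + (-2 + 6*(-4))) + 1966) = √(√(1200 + (-2 - 24)) + 1966) = √(√(1200 - 26) + 1966) = √(√1174 + 1966) = √(1966 + √1174)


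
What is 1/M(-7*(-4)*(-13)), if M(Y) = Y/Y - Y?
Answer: 1/365 ≈ 0.0027397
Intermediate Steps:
M(Y) = 1 - Y
1/M(-7*(-4)*(-13)) = 1/(1 - (-7*(-4))*(-13)) = 1/(1 - 28*(-13)) = 1/(1 - 1*(-364)) = 1/(1 + 364) = 1/365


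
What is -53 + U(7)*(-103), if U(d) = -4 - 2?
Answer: 565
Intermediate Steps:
U(d) = -6
-53 + U(7)*(-103) = -53 - 6*(-103) = -53 + 618 = 565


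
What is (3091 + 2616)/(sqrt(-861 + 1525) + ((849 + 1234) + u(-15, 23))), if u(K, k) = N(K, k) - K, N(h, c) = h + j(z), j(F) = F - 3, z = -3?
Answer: 11853439/4313265 - 11414*sqrt(166)/4313265 ≈ 2.7140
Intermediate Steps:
j(F) = -3 + F
N(h, c) = -6 + h (N(h, c) = h + (-3 - 3) = h - 6 = -6 + h)
u(K, k) = -6 (u(K, k) = (-6 + K) - K = -6)
(3091 + 2616)/(sqrt(-861 + 1525) + ((849 + 1234) + u(-15, 23))) = (3091 + 2616)/(sqrt(-861 + 1525) + ((849 + 1234) - 6)) = 5707/(sqrt(664) + (2083 - 6)) = 5707/(2*sqrt(166) + 2077) = 5707/(2077 + 2*sqrt(166))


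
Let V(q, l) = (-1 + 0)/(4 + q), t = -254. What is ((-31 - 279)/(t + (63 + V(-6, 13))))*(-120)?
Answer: -24800/127 ≈ -195.28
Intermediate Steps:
V(q, l) = -1/(4 + q)
((-31 - 279)/(t + (63 + V(-6, 13))))*(-120) = ((-31 - 279)/(-254 + (63 - 1/(4 - 6))))*(-120) = -310/(-254 + (63 - 1/(-2)))*(-120) = -310/(-254 + (63 - 1*(-1/2)))*(-120) = -310/(-254 + (63 + 1/2))*(-120) = -310/(-254 + 127/2)*(-120) = -310/(-381/2)*(-120) = -310*(-2/381)*(-120) = (620/381)*(-120) = -24800/127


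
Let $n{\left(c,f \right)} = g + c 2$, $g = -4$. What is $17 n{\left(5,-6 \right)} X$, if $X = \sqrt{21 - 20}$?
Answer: $102$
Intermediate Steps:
$X = 1$ ($X = \sqrt{1} = 1$)
$n{\left(c,f \right)} = -4 + 2 c$ ($n{\left(c,f \right)} = -4 + c 2 = -4 + 2 c$)
$17 n{\left(5,-6 \right)} X = 17 \left(-4 + 2 \cdot 5\right) 1 = 17 \left(-4 + 10\right) 1 = 17 \cdot 6 \cdot 1 = 102 \cdot 1 = 102$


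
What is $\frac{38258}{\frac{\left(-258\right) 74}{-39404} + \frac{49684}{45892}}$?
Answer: $\frac{2161969584467}{88559950} \approx 24413.0$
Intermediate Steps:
$\frac{38258}{\frac{\left(-258\right) 74}{-39404} + \frac{49684}{45892}} = \frac{38258}{\left(-19092\right) \left(- \frac{1}{39404}\right) + 49684 \cdot \frac{1}{45892}} = \frac{38258}{\frac{4773}{9851} + \frac{12421}{11473}} = \frac{38258}{\frac{177119900}{113020523}} = 38258 \cdot \frac{113020523}{177119900} = \frac{2161969584467}{88559950}$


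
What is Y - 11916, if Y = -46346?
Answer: -58262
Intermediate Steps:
Y - 11916 = -46346 - 11916 = -58262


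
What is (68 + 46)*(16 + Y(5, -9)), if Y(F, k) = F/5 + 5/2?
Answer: 2223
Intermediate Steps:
Y(F, k) = 5/2 + F/5 (Y(F, k) = F*(⅕) + 5*(½) = F/5 + 5/2 = 5/2 + F/5)
(68 + 46)*(16 + Y(5, -9)) = (68 + 46)*(16 + (5/2 + (⅕)*5)) = 114*(16 + (5/2 + 1)) = 114*(16 + 7/2) = 114*(39/2) = 2223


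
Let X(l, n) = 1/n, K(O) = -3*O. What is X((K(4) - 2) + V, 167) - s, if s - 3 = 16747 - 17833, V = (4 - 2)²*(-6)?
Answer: 180862/167 ≈ 1083.0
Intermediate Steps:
V = -24 (V = 2²*(-6) = 4*(-6) = -24)
s = -1083 (s = 3 + (16747 - 17833) = 3 - 1086 = -1083)
X((K(4) - 2) + V, 167) - s = 1/167 - 1*(-1083) = 1/167 + 1083 = 180862/167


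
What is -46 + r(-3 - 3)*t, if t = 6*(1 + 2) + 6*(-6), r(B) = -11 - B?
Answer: 44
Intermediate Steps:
t = -18 (t = 6*3 - 36 = 18 - 36 = -18)
-46 + r(-3 - 3)*t = -46 + (-11 - (-3 - 3))*(-18) = -46 + (-11 - 1*(-6))*(-18) = -46 + (-11 + 6)*(-18) = -46 - 5*(-18) = -46 + 90 = 44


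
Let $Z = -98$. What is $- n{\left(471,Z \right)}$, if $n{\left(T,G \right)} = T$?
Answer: $-471$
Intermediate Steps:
$- n{\left(471,Z \right)} = \left(-1\right) 471 = -471$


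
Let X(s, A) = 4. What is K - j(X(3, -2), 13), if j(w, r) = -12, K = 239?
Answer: 251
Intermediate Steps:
K - j(X(3, -2), 13) = 239 - 1*(-12) = 239 + 12 = 251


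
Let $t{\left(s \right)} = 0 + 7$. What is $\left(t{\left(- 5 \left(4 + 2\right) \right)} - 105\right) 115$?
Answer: $-11270$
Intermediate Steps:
$t{\left(s \right)} = 7$
$\left(t{\left(- 5 \left(4 + 2\right) \right)} - 105\right) 115 = \left(7 - 105\right) 115 = \left(-98\right) 115 = -11270$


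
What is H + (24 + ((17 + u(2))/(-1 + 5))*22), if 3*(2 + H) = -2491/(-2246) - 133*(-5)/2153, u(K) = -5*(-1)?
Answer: 693781805/4835638 ≈ 143.47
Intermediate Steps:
u(K) = 5
H = -7385705/4835638 (H = -2 + (-2491/(-2246) - 133*(-5)/2153)/3 = -2 + (-2491*(-1/2246) + 665*(1/2153))/3 = -2 + (2491/2246 + 665/2153)/3 = -2 + (⅓)*(6856713/4835638) = -2 + 2285571/4835638 = -7385705/4835638 ≈ -1.5273)
H + (24 + ((17 + u(2))/(-1 + 5))*22) = -7385705/4835638 + (24 + ((17 + 5)/(-1 + 5))*22) = -7385705/4835638 + (24 + (22/4)*22) = -7385705/4835638 + (24 + (22*(¼))*22) = -7385705/4835638 + (24 + (11/2)*22) = -7385705/4835638 + (24 + 121) = -7385705/4835638 + 145 = 693781805/4835638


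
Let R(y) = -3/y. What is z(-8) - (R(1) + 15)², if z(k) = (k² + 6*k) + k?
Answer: -136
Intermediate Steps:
z(k) = k² + 7*k
z(-8) - (R(1) + 15)² = -8*(7 - 8) - (-3/1 + 15)² = -8*(-1) - (-3*1 + 15)² = 8 - (-3 + 15)² = 8 - 1*12² = 8 - 1*144 = 8 - 144 = -136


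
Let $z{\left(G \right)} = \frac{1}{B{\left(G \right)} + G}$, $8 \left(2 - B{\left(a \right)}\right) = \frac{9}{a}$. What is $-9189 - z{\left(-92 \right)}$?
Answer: $- \frac{608595923}{66231} \approx -9189.0$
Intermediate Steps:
$B{\left(a \right)} = 2 - \frac{9}{8 a}$ ($B{\left(a \right)} = 2 - \frac{9 \frac{1}{a}}{8} = 2 - \frac{9}{8 a}$)
$z{\left(G \right)} = \frac{1}{2 + G - \frac{9}{8 G}}$ ($z{\left(G \right)} = \frac{1}{\left(2 - \frac{9}{8 G}\right) + G} = \frac{1}{2 + G - \frac{9}{8 G}}$)
$-9189 - z{\left(-92 \right)} = -9189 - 8 \left(-92\right) \frac{1}{-9 + 8 \left(-92\right)^{2} + 16 \left(-92\right)} = -9189 - 8 \left(-92\right) \frac{1}{-9 + 8 \cdot 8464 - 1472} = -9189 - 8 \left(-92\right) \frac{1}{-9 + 67712 - 1472} = -9189 - 8 \left(-92\right) \frac{1}{66231} = -9189 - - \frac{736}{66231} = -9189 + \frac{736}{66231} = - \frac{608595923}{66231}$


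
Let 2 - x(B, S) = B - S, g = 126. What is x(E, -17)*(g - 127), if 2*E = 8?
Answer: 19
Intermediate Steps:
E = 4 (E = (1/2)*8 = 4)
x(B, S) = 2 + S - B (x(B, S) = 2 - (B - S) = 2 + (S - B) = 2 + S - B)
x(E, -17)*(g - 127) = (2 - 17 - 1*4)*(126 - 127) = (2 - 17 - 4)*(-1) = -19*(-1) = 19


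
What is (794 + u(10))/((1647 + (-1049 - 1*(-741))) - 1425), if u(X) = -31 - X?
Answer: -753/86 ≈ -8.7558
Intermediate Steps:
(794 + u(10))/((1647 + (-1049 - 1*(-741))) - 1425) = (794 + (-31 - 1*10))/((1647 + (-1049 - 1*(-741))) - 1425) = (794 + (-31 - 10))/((1647 + (-1049 + 741)) - 1425) = (794 - 41)/((1647 - 308) - 1425) = 753/(1339 - 1425) = 753/(-86) = 753*(-1/86) = -753/86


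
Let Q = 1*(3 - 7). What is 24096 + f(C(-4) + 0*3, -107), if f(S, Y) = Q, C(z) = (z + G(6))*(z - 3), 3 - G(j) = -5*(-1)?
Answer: 24092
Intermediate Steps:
G(j) = -2 (G(j) = 3 - (-5)*(-1) = 3 - 1*5 = 3 - 5 = -2)
C(z) = (-3 + z)*(-2 + z) (C(z) = (z - 2)*(z - 3) = (-2 + z)*(-3 + z) = (-3 + z)*(-2 + z))
Q = -4 (Q = 1*(-4) = -4)
f(S, Y) = -4
24096 + f(C(-4) + 0*3, -107) = 24096 - 4 = 24092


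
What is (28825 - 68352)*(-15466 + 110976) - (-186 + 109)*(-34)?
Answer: -3775226388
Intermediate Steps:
(28825 - 68352)*(-15466 + 110976) - (-186 + 109)*(-34) = -39527*95510 - (-77)*(-34) = -3775223770 - 1*2618 = -3775223770 - 2618 = -3775226388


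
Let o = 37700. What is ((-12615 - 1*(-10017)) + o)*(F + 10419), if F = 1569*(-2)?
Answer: 255577662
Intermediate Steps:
F = -3138
((-12615 - 1*(-10017)) + o)*(F + 10419) = ((-12615 - 1*(-10017)) + 37700)*(-3138 + 10419) = ((-12615 + 10017) + 37700)*7281 = (-2598 + 37700)*7281 = 35102*7281 = 255577662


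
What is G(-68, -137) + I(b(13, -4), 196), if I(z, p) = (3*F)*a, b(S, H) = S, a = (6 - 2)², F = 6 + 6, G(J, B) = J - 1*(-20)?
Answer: 528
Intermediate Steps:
G(J, B) = 20 + J (G(J, B) = J + 20 = 20 + J)
F = 12
a = 16 (a = 4² = 16)
I(z, p) = 576 (I(z, p) = (3*12)*16 = 36*16 = 576)
G(-68, -137) + I(b(13, -4), 196) = (20 - 68) + 576 = -48 + 576 = 528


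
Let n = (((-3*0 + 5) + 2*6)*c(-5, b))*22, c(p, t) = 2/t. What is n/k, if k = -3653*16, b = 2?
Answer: -187/29224 ≈ -0.0063988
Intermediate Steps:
n = 374 (n = (((-3*0 + 5) + 2*6)*(2/2))*22 = (((0 + 5) + 12)*(2*(½)))*22 = ((5 + 12)*1)*22 = (17*1)*22 = 17*22 = 374)
k = -58448
n/k = 374/(-58448) = 374*(-1/58448) = -187/29224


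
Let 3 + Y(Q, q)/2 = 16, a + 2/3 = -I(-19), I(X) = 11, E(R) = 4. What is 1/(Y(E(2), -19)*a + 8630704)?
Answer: 3/25891202 ≈ 1.1587e-7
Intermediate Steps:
a = -35/3 (a = -2/3 - 1*11 = -2/3 - 11 = -35/3 ≈ -11.667)
Y(Q, q) = 26 (Y(Q, q) = -6 + 2*16 = -6 + 32 = 26)
1/(Y(E(2), -19)*a + 8630704) = 1/(26*(-35/3) + 8630704) = 1/(-910/3 + 8630704) = 1/(25891202/3) = 3/25891202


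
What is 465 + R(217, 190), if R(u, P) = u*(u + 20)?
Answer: 51894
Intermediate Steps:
R(u, P) = u*(20 + u)
465 + R(217, 190) = 465 + 217*(20 + 217) = 465 + 217*237 = 465 + 51429 = 51894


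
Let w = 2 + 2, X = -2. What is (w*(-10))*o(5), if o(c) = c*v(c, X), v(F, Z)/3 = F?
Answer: -3000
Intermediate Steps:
v(F, Z) = 3*F
w = 4
o(c) = 3*c² (o(c) = c*(3*c) = 3*c²)
(w*(-10))*o(5) = (4*(-10))*(3*5²) = -120*25 = -40*75 = -3000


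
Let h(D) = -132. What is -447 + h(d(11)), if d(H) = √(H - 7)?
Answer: -579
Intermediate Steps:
d(H) = √(-7 + H)
-447 + h(d(11)) = -447 - 132 = -579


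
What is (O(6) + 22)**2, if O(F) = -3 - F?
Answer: 169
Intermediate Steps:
(O(6) + 22)**2 = ((-3 - 1*6) + 22)**2 = ((-3 - 6) + 22)**2 = (-9 + 22)**2 = 13**2 = 169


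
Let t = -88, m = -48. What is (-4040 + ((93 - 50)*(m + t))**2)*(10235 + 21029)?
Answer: 1069074480896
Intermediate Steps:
(-4040 + ((93 - 50)*(m + t))**2)*(10235 + 21029) = (-4040 + ((93 - 50)*(-48 - 88))**2)*(10235 + 21029) = (-4040 + (43*(-136))**2)*31264 = (-4040 + (-5848)**2)*31264 = (-4040 + 34199104)*31264 = 34195064*31264 = 1069074480896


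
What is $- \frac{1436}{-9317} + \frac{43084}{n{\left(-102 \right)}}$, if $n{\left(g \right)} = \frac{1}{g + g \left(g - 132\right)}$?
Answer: $\frac{9539996284484}{9317} \approx 1.0239 \cdot 10^{9}$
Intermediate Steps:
$n{\left(g \right)} = \frac{1}{g + g \left(-132 + g\right)}$
$- \frac{1436}{-9317} + \frac{43084}{n{\left(-102 \right)}} = - \frac{1436}{-9317} + \frac{43084}{\frac{1}{-102} \frac{1}{-131 - 102}} = \left(-1436\right) \left(- \frac{1}{9317}\right) + \frac{43084}{\left(- \frac{1}{102}\right) \frac{1}{-233}} = \frac{1436}{9317} + \frac{43084}{\left(- \frac{1}{102}\right) \left(- \frac{1}{233}\right)} = \frac{1436}{9317} + 43084 \frac{1}{\frac{1}{23766}} = \frac{1436}{9317} + 43084 \cdot 23766 = \frac{1436}{9317} + 1023934344 = \frac{9539996284484}{9317}$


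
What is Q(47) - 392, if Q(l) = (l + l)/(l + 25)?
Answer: -14065/36 ≈ -390.69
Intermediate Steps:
Q(l) = 2*l/(25 + l) (Q(l) = (2*l)/(25 + l) = 2*l/(25 + l))
Q(47) - 392 = 2*47/(25 + 47) - 392 = 2*47/72 - 392 = 2*47*(1/72) - 392 = 47/36 - 392 = -14065/36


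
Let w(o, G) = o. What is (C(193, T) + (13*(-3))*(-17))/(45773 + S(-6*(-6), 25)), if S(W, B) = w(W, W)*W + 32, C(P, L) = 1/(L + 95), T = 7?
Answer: 67627/4804302 ≈ 0.014076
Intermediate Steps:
C(P, L) = 1/(95 + L)
S(W, B) = 32 + W² (S(W, B) = W*W + 32 = W² + 32 = 32 + W²)
(C(193, T) + (13*(-3))*(-17))/(45773 + S(-6*(-6), 25)) = (1/(95 + 7) + (13*(-3))*(-17))/(45773 + (32 + (-6*(-6))²)) = (1/102 - 39*(-17))/(45773 + (32 + 36²)) = (1/102 + 663)/(45773 + (32 + 1296)) = 67627/(102*(45773 + 1328)) = (67627/102)/47101 = (67627/102)*(1/47101) = 67627/4804302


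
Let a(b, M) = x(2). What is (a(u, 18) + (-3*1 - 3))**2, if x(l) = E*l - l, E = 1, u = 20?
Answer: 36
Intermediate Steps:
x(l) = 0 (x(l) = 1*l - l = l - l = 0)
a(b, M) = 0
(a(u, 18) + (-3*1 - 3))**2 = (0 + (-3*1 - 3))**2 = (0 + (-3 - 3))**2 = (0 - 6)**2 = (-6)**2 = 36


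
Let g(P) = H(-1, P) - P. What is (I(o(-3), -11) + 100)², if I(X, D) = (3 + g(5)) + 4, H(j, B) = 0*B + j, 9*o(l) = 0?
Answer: 10201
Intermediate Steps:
o(l) = 0 (o(l) = (⅑)*0 = 0)
H(j, B) = j (H(j, B) = 0 + j = j)
g(P) = -1 - P
I(X, D) = 1 (I(X, D) = (3 + (-1 - 1*5)) + 4 = (3 + (-1 - 5)) + 4 = (3 - 6) + 4 = -3 + 4 = 1)
(I(o(-3), -11) + 100)² = (1 + 100)² = 101² = 10201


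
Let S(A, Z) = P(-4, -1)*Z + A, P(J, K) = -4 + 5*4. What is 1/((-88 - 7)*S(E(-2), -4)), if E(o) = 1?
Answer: 1/5985 ≈ 0.00016708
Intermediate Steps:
P(J, K) = 16 (P(J, K) = -4 + 20 = 16)
S(A, Z) = A + 16*Z (S(A, Z) = 16*Z + A = A + 16*Z)
1/((-88 - 7)*S(E(-2), -4)) = 1/((-88 - 7)*(1 + 16*(-4))) = 1/(-95*(1 - 64)) = 1/(-95*(-63)) = 1/5985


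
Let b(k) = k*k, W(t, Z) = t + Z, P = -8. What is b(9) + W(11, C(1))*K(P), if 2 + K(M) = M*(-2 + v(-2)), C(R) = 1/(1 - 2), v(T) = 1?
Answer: 141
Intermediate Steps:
C(R) = -1 (C(R) = 1/(-1) = -1)
W(t, Z) = Z + t
b(k) = k**2
K(M) = -2 - M (K(M) = -2 + M*(-2 + 1) = -2 + M*(-1) = -2 - M)
b(9) + W(11, C(1))*K(P) = 9**2 + (-1 + 11)*(-2 - 1*(-8)) = 81 + 10*(-2 + 8) = 81 + 10*6 = 81 + 60 = 141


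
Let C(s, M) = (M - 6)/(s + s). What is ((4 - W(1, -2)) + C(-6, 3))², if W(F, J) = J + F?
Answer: 441/16 ≈ 27.563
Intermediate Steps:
W(F, J) = F + J
C(s, M) = (-6 + M)/(2*s) (C(s, M) = (-6 + M)/((2*s)) = (-6 + M)*(1/(2*s)) = (-6 + M)/(2*s))
((4 - W(1, -2)) + C(-6, 3))² = ((4 - (1 - 2)) + (½)*(-6 + 3)/(-6))² = ((4 - 1*(-1)) + (½)*(-⅙)*(-3))² = ((4 + 1) + ¼)² = (5 + ¼)² = (21/4)² = 441/16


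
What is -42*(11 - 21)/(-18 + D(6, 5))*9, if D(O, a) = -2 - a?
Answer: -756/5 ≈ -151.20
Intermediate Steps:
-42*(11 - 21)/(-18 + D(6, 5))*9 = -42*(11 - 21)/(-18 + (-2 - 1*5))*9 = -(-420)/(-18 + (-2 - 5))*9 = -(-420)/(-18 - 7)*9 = -(-420)/(-25)*9 = -(-420)*(-1)/25*9 = -42*⅖*9 = -84/5*9 = -756/5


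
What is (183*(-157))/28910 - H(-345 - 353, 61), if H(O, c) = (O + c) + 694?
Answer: -1676601/28910 ≈ -57.994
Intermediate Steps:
H(O, c) = 694 + O + c
(183*(-157))/28910 - H(-345 - 353, 61) = (183*(-157))/28910 - (694 + (-345 - 353) + 61) = -28731*1/28910 - (694 - 698 + 61) = -28731/28910 - 1*57 = -28731/28910 - 57 = -1676601/28910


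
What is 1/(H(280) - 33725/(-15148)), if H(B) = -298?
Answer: -15148/4480379 ≈ -0.0033810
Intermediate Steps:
1/(H(280) - 33725/(-15148)) = 1/(-298 - 33725/(-15148)) = 1/(-298 - 33725*(-1/15148)) = 1/(-298 + 33725/15148) = 1/(-4480379/15148) = -15148/4480379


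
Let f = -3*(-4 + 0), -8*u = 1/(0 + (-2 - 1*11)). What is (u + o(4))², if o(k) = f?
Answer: 1560001/10816 ≈ 144.23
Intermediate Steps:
u = 1/104 (u = -1/(8*(0 + (-2 - 1*11))) = -1/(8*(0 + (-2 - 11))) = -1/(8*(0 - 13)) = -⅛/(-13) = -⅛*(-1/13) = 1/104 ≈ 0.0096154)
f = 12 (f = -3*(-4) = 12)
o(k) = 12
(u + o(4))² = (1/104 + 12)² = (1249/104)² = 1560001/10816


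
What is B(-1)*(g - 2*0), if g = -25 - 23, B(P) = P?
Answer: 48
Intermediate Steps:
g = -48
B(-1)*(g - 2*0) = -(-48 - 2*0) = -(-48 + 0) = -1*(-48) = 48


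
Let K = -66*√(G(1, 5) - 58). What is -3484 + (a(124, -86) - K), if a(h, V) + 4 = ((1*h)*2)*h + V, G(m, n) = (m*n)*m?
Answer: 27178 + 66*I*√53 ≈ 27178.0 + 480.49*I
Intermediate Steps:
G(m, n) = n*m²
a(h, V) = -4 + V + 2*h² (a(h, V) = -4 + (((1*h)*2)*h + V) = -4 + ((h*2)*h + V) = -4 + ((2*h)*h + V) = -4 + (2*h² + V) = -4 + (V + 2*h²) = -4 + V + 2*h²)
K = -66*I*√53 (K = -66*√(5*1² - 58) = -66*√(5*1 - 58) = -66*√(5 - 58) = -66*I*√53 ≈ -480.49*I)
-3484 + (a(124, -86) - K) = -3484 + ((-4 - 86 + 2*124²) - (-66)*I*√53) = -3484 + ((-4 - 86 + 2*15376) + 66*I*√53) = -3484 + ((-4 - 86 + 30752) + 66*I*√53) = -3484 + (30662 + 66*I*√53) = 27178 + 66*I*√53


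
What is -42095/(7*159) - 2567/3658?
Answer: -156840581/4071354 ≈ -38.523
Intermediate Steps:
-42095/(7*159) - 2567/3658 = -42095/1113 - 2567*1/3658 = -42095*1/1113 - 2567/3658 = -42095/1113 - 2567/3658 = -156840581/4071354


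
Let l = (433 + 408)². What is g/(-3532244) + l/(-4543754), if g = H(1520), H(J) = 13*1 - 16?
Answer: -1249137718651/8024823901988 ≈ -0.15566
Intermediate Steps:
l = 707281 (l = 841² = 707281)
H(J) = -3 (H(J) = 13 - 16 = -3)
g = -3
g/(-3532244) + l/(-4543754) = -3/(-3532244) + 707281/(-4543754) = -3*(-1/3532244) + 707281*(-1/4543754) = 3/3532244 - 707281/4543754 = -1249137718651/8024823901988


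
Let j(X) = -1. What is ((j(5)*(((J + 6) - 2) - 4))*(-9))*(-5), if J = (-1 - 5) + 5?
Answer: 45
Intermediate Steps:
J = -1 (J = -6 + 5 = -1)
((j(5)*(((J + 6) - 2) - 4))*(-9))*(-5) = (-(((-1 + 6) - 2) - 4)*(-9))*(-5) = (-((5 - 2) - 4)*(-9))*(-5) = (-(3 - 4)*(-9))*(-5) = (-1*(-1)*(-9))*(-5) = (1*(-9))*(-5) = -9*(-5) = 45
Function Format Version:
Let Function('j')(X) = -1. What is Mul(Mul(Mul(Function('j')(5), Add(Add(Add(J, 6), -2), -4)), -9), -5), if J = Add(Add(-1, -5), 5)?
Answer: 45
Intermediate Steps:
J = -1 (J = Add(-6, 5) = -1)
Mul(Mul(Mul(Function('j')(5), Add(Add(Add(J, 6), -2), -4)), -9), -5) = Mul(Mul(Mul(-1, Add(Add(Add(-1, 6), -2), -4)), -9), -5) = Mul(Mul(Mul(-1, Add(Add(5, -2), -4)), -9), -5) = Mul(Mul(Mul(-1, Add(3, -4)), -9), -5) = Mul(Mul(Mul(-1, -1), -9), -5) = Mul(Mul(1, -9), -5) = Mul(-9, -5) = 45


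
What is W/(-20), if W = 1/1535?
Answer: -1/30700 ≈ -3.2573e-5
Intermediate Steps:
W = 1/1535 ≈ 0.00065147
W/(-20) = (1/1535)/(-20) = -1/20*1/1535 = -1/30700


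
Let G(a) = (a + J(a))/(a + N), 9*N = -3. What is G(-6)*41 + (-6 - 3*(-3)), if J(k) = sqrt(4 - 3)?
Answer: 672/19 ≈ 35.368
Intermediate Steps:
J(k) = 1 (J(k) = sqrt(1) = 1)
N = -1/3 (N = (1/9)*(-3) = -1/3 ≈ -0.33333)
G(a) = (1 + a)/(-1/3 + a) (G(a) = (a + 1)/(a - 1/3) = (1 + a)/(-1/3 + a))
G(-6)*41 + (-6 - 3*(-3)) = (3*(1 - 6)/(-1 + 3*(-6)))*41 + (-6 - 3*(-3)) = (3*(-5)/(-1 - 18))*41 + (-6 + 9) = (3*(-5)/(-19))*41 + 3 = (3*(-1/19)*(-5))*41 + 3 = (15/19)*41 + 3 = 615/19 + 3 = 672/19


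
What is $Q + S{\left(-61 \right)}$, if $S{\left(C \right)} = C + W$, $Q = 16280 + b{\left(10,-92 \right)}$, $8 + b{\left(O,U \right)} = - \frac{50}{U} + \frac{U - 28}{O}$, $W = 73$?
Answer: $\frac{748537}{46} \approx 16273.0$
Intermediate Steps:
$b{\left(O,U \right)} = -8 - \frac{50}{U} + \frac{-28 + U}{O}$ ($b{\left(O,U \right)} = -8 - \left(\frac{50}{U} - \frac{U - 28}{O}\right) = -8 - \left(\frac{50}{U} - \frac{-28 + U}{O}\right) = -8 - \frac{50}{U} + \frac{-28 + U}{O}$)
$Q = \frac{747985}{46}$ ($Q = 16280 - \left(8 + 12 - \frac{25}{46}\right) = 16280 - \frac{895}{46} = \frac{747985}{46} \approx 16261.0$)
$S{\left(C \right)} = 73 + C$ ($S{\left(C \right)} = C + 73 = 73 + C$)
$Q + S{\left(-61 \right)} = \frac{747985}{46} + \left(73 - 61\right) = \frac{747985}{46} + 12 = \frac{748537}{46}$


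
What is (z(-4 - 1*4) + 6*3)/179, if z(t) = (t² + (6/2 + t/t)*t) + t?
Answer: 42/179 ≈ 0.23464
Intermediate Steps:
z(t) = t² + 5*t (z(t) = (t² + (6*(½) + 1)*t) + t = (t² + (3 + 1)*t) + t = (t² + 4*t) + t = t² + 5*t)
(z(-4 - 1*4) + 6*3)/179 = ((-4 - 1*4)*(5 + (-4 - 1*4)) + 6*3)/179 = ((-4 - 4)*(5 + (-4 - 4)) + 18)/179 = (-8*(5 - 8) + 18)/179 = (-8*(-3) + 18)/179 = (24 + 18)/179 = (1/179)*42 = 42/179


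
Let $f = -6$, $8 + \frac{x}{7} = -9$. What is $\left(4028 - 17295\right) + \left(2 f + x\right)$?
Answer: $-13398$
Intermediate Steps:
$x = -119$ ($x = -56 + 7 \left(-9\right) = -56 - 63 = -119$)
$\left(4028 - 17295\right) + \left(2 f + x\right) = \left(4028 - 17295\right) + \left(2 \left(-6\right) - 119\right) = -13267 - 131 = -13398$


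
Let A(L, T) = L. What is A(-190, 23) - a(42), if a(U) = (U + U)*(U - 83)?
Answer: 3254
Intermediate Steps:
a(U) = 2*U*(-83 + U) (a(U) = (2*U)*(-83 + U) = 2*U*(-83 + U))
A(-190, 23) - a(42) = -190 - 2*42*(-83 + 42) = -190 - 2*42*(-41) = -190 - 1*(-3444) = -190 + 3444 = 3254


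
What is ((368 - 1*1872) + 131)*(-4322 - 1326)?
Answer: 7754704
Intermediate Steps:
((368 - 1*1872) + 131)*(-4322 - 1326) = ((368 - 1872) + 131)*(-5648) = (-1504 + 131)*(-5648) = -1373*(-5648) = 7754704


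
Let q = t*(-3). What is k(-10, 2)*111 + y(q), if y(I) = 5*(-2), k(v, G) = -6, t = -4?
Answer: -676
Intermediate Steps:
q = 12 (q = -4*(-3) = 12)
y(I) = -10
k(-10, 2)*111 + y(q) = -6*111 - 10 = -666 - 10 = -676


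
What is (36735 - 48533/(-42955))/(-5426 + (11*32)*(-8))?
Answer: -789000229/177017555 ≈ -4.4572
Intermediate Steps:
(36735 - 48533/(-42955))/(-5426 + (11*32)*(-8)) = (36735 - 48533*(-1/42955))/(-5426 + 352*(-8)) = (36735 + 48533/42955)/(-5426 - 2816) = (1578000458/42955)/(-8242) = (1578000458/42955)*(-1/8242) = -789000229/177017555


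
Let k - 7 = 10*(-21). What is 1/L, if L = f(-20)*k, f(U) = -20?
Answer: 1/4060 ≈ 0.00024631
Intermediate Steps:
k = -203 (k = 7 + 10*(-21) = 7 - 210 = -203)
L = 4060 (L = -20*(-203) = 4060)
1/L = 1/4060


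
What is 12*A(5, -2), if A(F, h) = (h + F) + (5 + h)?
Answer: 72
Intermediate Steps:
A(F, h) = 5 + F + 2*h (A(F, h) = (F + h) + (5 + h) = 5 + F + 2*h)
12*A(5, -2) = 12*(5 + 5 + 2*(-2)) = 12*(5 + 5 - 4) = 12*6 = 72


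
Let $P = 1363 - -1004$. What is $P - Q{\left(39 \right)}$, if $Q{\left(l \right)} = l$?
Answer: $2328$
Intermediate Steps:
$P = 2367$ ($P = 1363 + 1004 = 2367$)
$P - Q{\left(39 \right)} = 2367 - 39 = 2328$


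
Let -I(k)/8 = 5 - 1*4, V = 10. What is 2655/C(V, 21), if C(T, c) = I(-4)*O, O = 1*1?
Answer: -2655/8 ≈ -331.88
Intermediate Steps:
I(k) = -8 (I(k) = -8*(5 - 1*4) = -8*(5 - 4) = -8*1 = -8)
O = 1
C(T, c) = -8 (C(T, c) = -8*1 = -8)
2655/C(V, 21) = 2655/(-8) = 2655*(-1/8) = -2655/8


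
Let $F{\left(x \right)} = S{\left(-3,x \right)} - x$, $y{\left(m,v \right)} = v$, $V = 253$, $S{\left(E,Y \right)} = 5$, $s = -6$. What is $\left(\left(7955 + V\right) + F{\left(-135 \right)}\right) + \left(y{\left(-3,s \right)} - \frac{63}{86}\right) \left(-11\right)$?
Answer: $\frac{724297}{86} \approx 8422.1$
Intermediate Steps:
$F{\left(x \right)} = 5 - x$
$\left(\left(7955 + V\right) + F{\left(-135 \right)}\right) + \left(y{\left(-3,s \right)} - \frac{63}{86}\right) \left(-11\right) = \left(\left(7955 + 253\right) + \left(5 - -135\right)\right) + \left(-6 - \frac{63}{86}\right) \left(-11\right) = \left(8208 + \left(5 + 135\right)\right) + \left(-6 - \frac{63}{86}\right) \left(-11\right) = \left(8208 + 140\right) + \left(-6 - \frac{63}{86}\right) \left(-11\right) = 8348 - - \frac{6369}{86} = 8348 + \frac{6369}{86} = \frac{724297}{86}$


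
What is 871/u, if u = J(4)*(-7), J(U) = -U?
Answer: 871/28 ≈ 31.107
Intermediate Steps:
u = 28 (u = -1*4*(-7) = -4*(-7) = 28)
871/u = 871/28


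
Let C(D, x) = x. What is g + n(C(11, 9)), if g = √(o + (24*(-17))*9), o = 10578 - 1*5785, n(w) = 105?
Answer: 105 + √1121 ≈ 138.48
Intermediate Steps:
o = 4793 (o = 10578 - 5785 = 4793)
g = √1121 (g = √(4793 + (24*(-17))*9) = √(4793 - 408*9) = √(4793 - 3672) = √1121 ≈ 33.481)
g + n(C(11, 9)) = √1121 + 105 = 105 + √1121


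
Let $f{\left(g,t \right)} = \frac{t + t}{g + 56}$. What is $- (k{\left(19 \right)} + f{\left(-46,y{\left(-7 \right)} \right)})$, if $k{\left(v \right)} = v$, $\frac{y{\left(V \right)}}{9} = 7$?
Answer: $- \frac{158}{5} \approx -31.6$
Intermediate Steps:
$y{\left(V \right)} = 63$ ($y{\left(V \right)} = 9 \cdot 7 = 63$)
$f{\left(g,t \right)} = \frac{2 t}{56 + g}$
$- (k{\left(19 \right)} + f{\left(-46,y{\left(-7 \right)} \right)}) = - (19 + 2 \cdot 63 \frac{1}{56 - 46}) = - (19 + 2 \cdot 63 \cdot \frac{1}{10}) = - (19 + \frac{63}{5}) = \left(-1\right) \frac{158}{5} = - \frac{158}{5}$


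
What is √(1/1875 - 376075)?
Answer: 4*I*√132213867/75 ≈ 613.25*I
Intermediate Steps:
√(1/1875 - 376075) = √(-705140624/1875) = 4*I*√132213867/75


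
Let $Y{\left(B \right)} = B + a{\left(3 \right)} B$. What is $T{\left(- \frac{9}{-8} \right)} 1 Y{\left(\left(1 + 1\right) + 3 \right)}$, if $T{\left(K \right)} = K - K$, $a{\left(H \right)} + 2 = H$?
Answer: $0$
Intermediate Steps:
$a{\left(H \right)} = -2 + H$
$T{\left(K \right)} = 0$
$Y{\left(B \right)} = 2 B$ ($Y{\left(B \right)} = B + \left(-2 + 3\right) B = B + 1 B = B + B = 2 B$)
$T{\left(- \frac{9}{-8} \right)} 1 Y{\left(\left(1 + 1\right) + 3 \right)} = 0 \cdot 1 \cdot 2 \left(\left(1 + 1\right) + 3\right) = 0 \cdot 2 \left(2 + 3\right) = 0 \cdot 2 \cdot 5 = 0 \cdot 10 = 0$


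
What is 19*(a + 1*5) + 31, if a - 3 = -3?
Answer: 126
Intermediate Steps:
a = 0 (a = 3 - 3 = 0)
19*(a + 1*5) + 31 = 19*(0 + 1*5) + 31 = 19*(0 + 5) + 31 = 19*5 + 31 = 95 + 31 = 126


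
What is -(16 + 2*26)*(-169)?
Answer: 11492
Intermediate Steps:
-(16 + 2*26)*(-169) = -(16 + 52)*(-169) = -68*(-169) = -1*(-11492) = 11492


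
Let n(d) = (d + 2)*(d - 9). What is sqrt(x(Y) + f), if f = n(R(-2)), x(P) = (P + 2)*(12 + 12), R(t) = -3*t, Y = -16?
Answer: 6*I*sqrt(10) ≈ 18.974*I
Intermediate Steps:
x(P) = 48 + 24*P (x(P) = (2 + P)*24 = 48 + 24*P)
n(d) = (-9 + d)*(2 + d) (n(d) = (2 + d)*(-9 + d) = (-9 + d)*(2 + d))
f = -24 (f = -18 + (-3*(-2))**2 - (-21)*(-2) = -18 + 6**2 - 7*6 = -18 + 36 - 42 = -24)
sqrt(x(Y) + f) = sqrt((48 + 24*(-16)) - 24) = sqrt((48 - 384) - 24) = sqrt(-336 - 24) = sqrt(-360) = 6*I*sqrt(10)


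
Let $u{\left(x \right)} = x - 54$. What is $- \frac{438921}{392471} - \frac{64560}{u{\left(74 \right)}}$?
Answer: $- \frac{1267335309}{392471} \approx -3229.1$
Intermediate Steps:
$u{\left(x \right)} = -54 + x$ ($u{\left(x \right)} = x - 54 = -54 + x$)
$- \frac{438921}{392471} - \frac{64560}{u{\left(74 \right)}} = - \frac{438921}{392471} - \frac{64560}{-54 + 74} = \left(-438921\right) \frac{1}{392471} - \frac{64560}{20} = - \frac{438921}{392471} - 3228 = - \frac{1267335309}{392471}$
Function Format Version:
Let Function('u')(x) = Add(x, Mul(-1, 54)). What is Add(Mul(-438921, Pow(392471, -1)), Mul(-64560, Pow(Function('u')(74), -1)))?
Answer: Rational(-1267335309, 392471) ≈ -3229.1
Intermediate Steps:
Function('u')(x) = Add(-54, x) (Function('u')(x) = Add(x, -54) = Add(-54, x))
Add(Mul(-438921, Pow(392471, -1)), Mul(-64560, Pow(Function('u')(74), -1))) = Add(Mul(-438921, Pow(392471, -1)), Mul(-64560, Pow(Add(-54, 74), -1))) = Add(Mul(-438921, Rational(1, 392471)), Mul(-64560, Pow(20, -1))) = Add(Rational(-438921, 392471), Mul(-64560, Rational(1, 20))) = Add(Rational(-438921, 392471), -3228) = Rational(-1267335309, 392471)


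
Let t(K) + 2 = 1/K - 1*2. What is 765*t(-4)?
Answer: -13005/4 ≈ -3251.3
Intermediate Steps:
t(K) = -4 + 1/K (t(K) = -2 + (1/K - 1*2) = -2 + (1/K - 2) = -2 + (-2 + 1/K) = -4 + 1/K)
765*t(-4) = 765*(-4 + 1/(-4)) = 765*(-4 - ¼) = 765*(-17/4) = -13005/4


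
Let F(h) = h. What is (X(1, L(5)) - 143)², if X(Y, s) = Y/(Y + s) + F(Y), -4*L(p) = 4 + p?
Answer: 509796/25 ≈ 20392.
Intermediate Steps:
L(p) = -1 - p/4 (L(p) = -(4 + p)/4 = -1 - p/4)
X(Y, s) = Y + Y/(Y + s) (X(Y, s) = Y/(Y + s) + Y = Y + Y/(Y + s))
(X(1, L(5)) - 143)² = (1*(1 + 1 + (-1 - ¼*5))/(1 + (-1 - ¼*5)) - 143)² = (1*(1 + 1 + (-1 - 5/4))/(1 + (-1 - 5/4)) - 143)² = (1*(1 + 1 - 9/4)/(1 - 9/4) - 143)² = (1*(-¼)/(-5/4) - 143)² = (1*(-⅘)*(-¼) - 143)² = (⅕ - 143)² = (-714/5)² = 509796/25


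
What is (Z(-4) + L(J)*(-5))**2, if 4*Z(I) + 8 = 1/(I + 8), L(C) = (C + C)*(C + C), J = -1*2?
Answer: 1718721/256 ≈ 6713.8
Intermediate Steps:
J = -2
L(C) = 4*C**2 (L(C) = (2*C)*(2*C) = 4*C**2)
Z(I) = -2 + 1/(4*(8 + I)) (Z(I) = -2 + 1/(4*(I + 8)) = -2 + 1/(4*(8 + I)))
(Z(-4) + L(J)*(-5))**2 = ((-63 - 8*(-4))/(4*(8 - 4)) + (4*(-2)**2)*(-5))**2 = ((1/4)*(-63 + 32)/4 + (4*4)*(-5))**2 = ((1/4)*(1/4)*(-31) + 16*(-5))**2 = (-31/16 - 80)**2 = (-1311/16)**2 = 1718721/256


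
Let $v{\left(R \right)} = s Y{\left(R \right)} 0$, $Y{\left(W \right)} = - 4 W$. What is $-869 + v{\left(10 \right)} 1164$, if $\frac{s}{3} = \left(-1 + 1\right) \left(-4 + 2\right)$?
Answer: $-869$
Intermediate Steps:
$s = 0$ ($s = 3 \left(-1 + 1\right) \left(-4 + 2\right) = 3 \cdot 0 \left(-2\right) = 3 \cdot 0 = 0$)
$v{\left(R \right)} = 0$ ($v{\left(R \right)} = 0 \left(- 4 R\right) 0 = 0 \cdot 0 = 0$)
$-869 + v{\left(10 \right)} 1164 = -869 + 0 \cdot 1164 = -869 + 0 = -869$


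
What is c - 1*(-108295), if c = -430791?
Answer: -322496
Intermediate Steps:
c - 1*(-108295) = -430791 - 1*(-108295) = -430791 + 108295 = -322496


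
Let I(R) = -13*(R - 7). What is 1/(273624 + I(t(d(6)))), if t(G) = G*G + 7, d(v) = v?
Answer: 1/273156 ≈ 3.6609e-6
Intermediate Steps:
t(G) = 7 + G² (t(G) = G² + 7 = 7 + G²)
I(R) = 91 - 13*R (I(R) = -13*(-7 + R) = 91 - 13*R)
1/(273624 + I(t(d(6)))) = 1/(273624 + (91 - 13*(7 + 6²))) = 1/(273624 + (91 - 13*(7 + 36))) = 1/(273624 + (91 - 13*43)) = 1/(273624 + (91 - 559)) = 1/(273624 - 468) = 1/273156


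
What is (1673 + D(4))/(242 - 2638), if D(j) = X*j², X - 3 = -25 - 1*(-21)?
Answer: -1657/2396 ≈ -0.69157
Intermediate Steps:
X = -1 (X = 3 + (-25 - 1*(-21)) = 3 + (-25 + 21) = 3 - 4 = -1)
D(j) = -j²
(1673 + D(4))/(242 - 2638) = (1673 - 1*4²)/(242 - 2638) = (1673 - 1*16)/(-2396) = (1673 - 16)*(-1/2396) = 1657*(-1/2396) = -1657/2396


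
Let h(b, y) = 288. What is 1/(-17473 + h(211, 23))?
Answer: -1/17185 ≈ -5.8190e-5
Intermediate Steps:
1/(-17473 + h(211, 23)) = 1/(-17473 + 288) = 1/(-17185) = -1/17185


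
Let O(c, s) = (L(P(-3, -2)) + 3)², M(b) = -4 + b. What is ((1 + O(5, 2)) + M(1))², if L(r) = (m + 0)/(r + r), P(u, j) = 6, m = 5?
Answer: 1940449/20736 ≈ 93.579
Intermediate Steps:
L(r) = 5/(2*r) (L(r) = (5 + 0)/(r + r) = 5/((2*r)) = 5*(1/(2*r)) = 5/(2*r))
O(c, s) = 1681/144 (O(c, s) = ((5/2)/6 + 3)² = ((5/2)*(⅙) + 3)² = (5/12 + 3)² = (41/12)² = 1681/144)
((1 + O(5, 2)) + M(1))² = ((1 + 1681/144) + (-4 + 1))² = (1825/144 - 3)² = (1393/144)² = 1940449/20736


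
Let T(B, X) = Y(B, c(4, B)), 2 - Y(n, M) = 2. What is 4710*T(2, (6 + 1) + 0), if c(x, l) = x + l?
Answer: 0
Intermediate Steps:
c(x, l) = l + x
Y(n, M) = 0 (Y(n, M) = 2 - 1*2 = 2 - 2 = 0)
T(B, X) = 0
4710*T(2, (6 + 1) + 0) = 4710*0 = 0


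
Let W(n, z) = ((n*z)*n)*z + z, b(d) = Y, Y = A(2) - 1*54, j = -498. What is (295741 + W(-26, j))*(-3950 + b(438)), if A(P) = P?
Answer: -672119679894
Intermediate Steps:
Y = -52 (Y = 2 - 1*54 = 2 - 54 = -52)
b(d) = -52
W(n, z) = z + n²*z² (W(n, z) = (z*n²)*z + z = n²*z² + z = z + n²*z²)
(295741 + W(-26, j))*(-3950 + b(438)) = (295741 - 498*(1 - 498*(-26)²))*(-3950 - 52) = (295741 - 498*(1 - 498*676))*(-4002) = (295741 - 498*(1 - 336648))*(-4002) = (295741 - 498*(-336647))*(-4002) = (295741 + 167650206)*(-4002) = 167945947*(-4002) = -672119679894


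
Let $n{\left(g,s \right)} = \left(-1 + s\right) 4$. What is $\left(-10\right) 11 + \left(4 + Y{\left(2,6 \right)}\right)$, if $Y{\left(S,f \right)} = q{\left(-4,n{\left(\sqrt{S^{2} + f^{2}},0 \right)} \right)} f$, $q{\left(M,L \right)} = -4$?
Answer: $-130$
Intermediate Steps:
$n{\left(g,s \right)} = -4 + 4 s$
$Y{\left(S,f \right)} = - 4 f$
$\left(-10\right) 11 + \left(4 + Y{\left(2,6 \right)}\right) = \left(-10\right) 11 + \left(4 - 24\right) = -110 + \left(4 - 24\right) = -110 - 20 = -130$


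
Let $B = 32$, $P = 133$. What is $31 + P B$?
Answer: $4287$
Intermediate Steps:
$31 + P B = 31 + 133 \cdot 32 = 31 + 4256 = 4287$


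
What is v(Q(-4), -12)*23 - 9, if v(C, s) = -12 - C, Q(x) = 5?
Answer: -400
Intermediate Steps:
v(Q(-4), -12)*23 - 9 = (-12 - 1*5)*23 - 9 = (-12 - 5)*23 - 9 = -17*23 - 9 = -391 - 9 = -400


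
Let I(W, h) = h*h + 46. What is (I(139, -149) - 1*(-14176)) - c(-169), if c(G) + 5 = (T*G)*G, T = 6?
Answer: -134938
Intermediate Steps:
I(W, h) = 46 + h² (I(W, h) = h² + 46 = 46 + h²)
c(G) = -5 + 6*G² (c(G) = -5 + (6*G)*G = -5 + 6*G²)
(I(139, -149) - 1*(-14176)) - c(-169) = ((46 + (-149)²) - 1*(-14176)) - (-5 + 6*(-169)²) = ((46 + 22201) + 14176) - (-5 + 6*28561) = (22247 + 14176) - (-5 + 171366) = 36423 - 1*171361 = 36423 - 171361 = -134938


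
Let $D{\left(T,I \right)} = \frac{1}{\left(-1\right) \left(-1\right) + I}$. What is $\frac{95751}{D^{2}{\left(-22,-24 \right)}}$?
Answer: $50652279$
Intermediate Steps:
$D{\left(T,I \right)} = \frac{1}{1 + I}$
$\frac{95751}{D^{2}{\left(-22,-24 \right)}} = \frac{95751}{\left(\frac{1}{1 - 24}\right)^{2}} = \frac{95751}{\left(\frac{1}{-23}\right)^{2}} = \frac{95751}{\left(- \frac{1}{23}\right)^{2}} = 95751 \frac{1}{\frac{1}{529}} = 95751 \cdot 529 = 50652279$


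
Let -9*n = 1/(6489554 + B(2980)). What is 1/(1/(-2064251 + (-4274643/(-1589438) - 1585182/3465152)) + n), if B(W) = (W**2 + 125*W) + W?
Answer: -402777377342157958043371434/197962847814573888353 ≈ -2.0346e+6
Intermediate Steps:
B(W) = W**2 + 126*W
n = -1/141708906 (n = -1/(9*(6489554 + 2980*(126 + 2980))) = -1/(9*(6489554 + 2980*3106)) = -1/(9*(6489554 + 9255880)) = -1/9/15745434 = -1/9*1/15745434 = -1/141708906 ≈ -7.0567e-9)
1/(1/(-2064251 + (-4274643/(-1589438) - 1585182/3465152)) + n) = 1/(1/(-2064251 + (-4274643/(-1589438) - 1585182/3465152)) - 1/141708906) = 1/(1/(-2064251 + (-4274643*(-1/1589438) - 1585182*1/3465152)) - 1/141708906) = 1/(1/(-2064251 + (4274643/1589438 - 792591/1732576)) - 1/141708906) = 1/(1/(-2064251 + 3073184808255/1376911066144) - 1/141708906) = 1/(1/(-2842286972014009889/1376911066144) - 1/141708906) = 1/(-1376911066144/2842286972014009889 - 1/141708906) = 1/(-197962847814573888353/402777377342157958043371434) = -402777377342157958043371434/197962847814573888353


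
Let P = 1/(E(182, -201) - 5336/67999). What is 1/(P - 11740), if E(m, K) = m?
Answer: -12370482/145229390681 ≈ -8.5179e-5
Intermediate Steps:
P = 67999/12370482 (P = 1/(182 - 5336/67999) = 1/(12370482/67999) = 67999/12370482 ≈ 0.0054969)
1/(P - 11740) = 1/(67999/12370482 - 11740) = 1/(-145229390681/12370482) = -12370482/145229390681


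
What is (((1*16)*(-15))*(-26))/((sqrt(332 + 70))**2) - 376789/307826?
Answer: 294894177/20624342 ≈ 14.298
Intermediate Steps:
(((1*16)*(-15))*(-26))/((sqrt(332 + 70))**2) - 376789/307826 = ((16*(-15))*(-26))/((sqrt(402))**2) - 376789*1/307826 = -240*(-26)/402 - 376789/307826 = 6240*(1/402) - 376789/307826 = 1040/67 - 376789/307826 = 294894177/20624342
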